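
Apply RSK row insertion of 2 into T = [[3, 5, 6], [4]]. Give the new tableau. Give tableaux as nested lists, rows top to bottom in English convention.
[[2, 5, 6], [3], [4]]

In row 1, 2 replaces 3 (the leftmost entry greater than 2); 3 is bumped to row 2. In row 2, 3 replaces 4 (the leftmost entry greater than 3); 4 is bumped to row 3. 4 starts a new row 3. The new tableau is [[2, 5, 6], [3], [4]].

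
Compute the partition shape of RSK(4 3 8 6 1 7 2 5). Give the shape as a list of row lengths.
Row-insert each entry into an empty tableau.

After inserting 4: P = [[4]].
After inserting 3: P = [[3], [4]].
After inserting 8: P = [[3, 8], [4]].
After inserting 6: P = [[3, 6], [4, 8]].
After inserting 1: P = [[1, 6], [3, 8], [4]].
After inserting 7: P = [[1, 6, 7], [3, 8], [4]].
After inserting 2: P = [[1, 2, 7], [3, 6], [4, 8]].
After inserting 5: P = [[1, 2, 5], [3, 6, 7], [4, 8]].

The final insertion tableau P = [[1, 2, 5], [3, 6, 7], [4, 8]] has shape [3, 3, 2].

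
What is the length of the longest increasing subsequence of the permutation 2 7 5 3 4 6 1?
4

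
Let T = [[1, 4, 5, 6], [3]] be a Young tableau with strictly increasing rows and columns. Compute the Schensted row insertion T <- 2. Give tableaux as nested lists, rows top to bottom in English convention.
[[1, 2, 5, 6], [3, 4]]

In row 1, 2 replaces 4 (the leftmost entry greater than 2); 4 is bumped to row 2. 4 is appended to row 2. The new tableau is [[1, 2, 5, 6], [3, 4]].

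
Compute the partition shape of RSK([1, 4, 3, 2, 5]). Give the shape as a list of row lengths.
[3, 1, 1]

RSK row insertion gives P = [[1, 2, 5], [3], [4]], which has shape [3, 1, 1].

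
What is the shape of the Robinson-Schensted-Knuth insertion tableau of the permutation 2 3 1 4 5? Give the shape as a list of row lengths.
[4, 1]

RSK row insertion gives P = [[1, 3, 4, 5], [2]], which has shape [4, 1].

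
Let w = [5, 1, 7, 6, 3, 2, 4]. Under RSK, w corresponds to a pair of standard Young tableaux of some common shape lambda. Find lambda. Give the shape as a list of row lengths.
[3, 2, 1, 1]

Row-insert each entry into an empty tableau.

After inserting 5: P = [[5]].
After inserting 1: P = [[1], [5]].
After inserting 7: P = [[1, 7], [5]].
After inserting 6: P = [[1, 6], [5, 7]].
After inserting 3: P = [[1, 3], [5, 6], [7]].
After inserting 2: P = [[1, 2], [3, 6], [5], [7]].
After inserting 4: P = [[1, 2, 4], [3, 6], [5], [7]].

The final insertion tableau P = [[1, 2, 4], [3, 6], [5], [7]] has shape [3, 2, 1, 1].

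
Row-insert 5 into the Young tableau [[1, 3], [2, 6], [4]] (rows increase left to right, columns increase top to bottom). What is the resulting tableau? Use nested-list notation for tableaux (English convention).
5 is larger than every entry of row 1, so it is appended to row 1. The new tableau is [[1, 3, 5], [2, 6], [4]].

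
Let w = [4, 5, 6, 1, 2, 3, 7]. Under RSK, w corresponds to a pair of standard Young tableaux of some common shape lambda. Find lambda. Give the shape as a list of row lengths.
Row-insert each entry into an empty tableau.

After inserting 4: P = [[4]].
After inserting 5: P = [[4, 5]].
After inserting 6: P = [[4, 5, 6]].
After inserting 1: P = [[1, 5, 6], [4]].
After inserting 2: P = [[1, 2, 6], [4, 5]].
After inserting 3: P = [[1, 2, 3], [4, 5, 6]].
After inserting 7: P = [[1, 2, 3, 7], [4, 5, 6]].

The final insertion tableau P = [[1, 2, 3, 7], [4, 5, 6]] has shape [4, 3].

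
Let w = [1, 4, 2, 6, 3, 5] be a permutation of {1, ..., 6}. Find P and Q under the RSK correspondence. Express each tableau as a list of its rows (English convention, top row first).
Insert each entry of the permutation into P by Schensted row insertion, recording in Q the position of each new cell.

Insert 1: appended to row 1. P = [[1]].
Insert 4: appended to row 1. P = [[1, 4]].
Insert 2: 2 bumps 4 from row 1; 4 starts row 2. P = [[1, 2], [4]].
Insert 6: appended to row 1. P = [[1, 2, 6], [4]].
Insert 3: 3 bumps 6 from row 1; 6 appends to row 2. P = [[1, 2, 3], [4, 6]].
Insert 5: appended to row 1. P = [[1, 2, 3, 5], [4, 6]].

So P = [[1, 2, 3, 5], [4, 6]], Q = [[1, 2, 4, 6], [3, 5]].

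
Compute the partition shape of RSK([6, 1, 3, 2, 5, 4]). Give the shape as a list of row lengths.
Row-insert each entry into an empty tableau.

After inserting 6: P = [[6]].
After inserting 1: P = [[1], [6]].
After inserting 3: P = [[1, 3], [6]].
After inserting 2: P = [[1, 2], [3], [6]].
After inserting 5: P = [[1, 2, 5], [3], [6]].
After inserting 4: P = [[1, 2, 4], [3, 5], [6]].

The final insertion tableau P = [[1, 2, 4], [3, 5], [6]] has shape [3, 2, 1].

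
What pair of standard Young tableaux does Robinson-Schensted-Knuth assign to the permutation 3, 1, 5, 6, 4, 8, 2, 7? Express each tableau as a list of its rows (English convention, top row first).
P = [[1, 2, 6, 7], [3, 4, 8], [5]], Q = [[1, 3, 4, 6], [2, 5, 8], [7]]

Insert each entry of the permutation into P by Schensted row insertion, recording in Q the position of each new cell.

Insert 3: appended to row 1. P = [[3]].
Insert 1: 1 bumps 3 from row 1; 3 starts row 2. P = [[1], [3]].
Insert 5: appended to row 1. P = [[1, 5], [3]].
Insert 6: appended to row 1. P = [[1, 5, 6], [3]].
Insert 4: 4 bumps 5 from row 1; 5 appends to row 2. P = [[1, 4, 6], [3, 5]].
Insert 8: appended to row 1. P = [[1, 4, 6, 8], [3, 5]].
Insert 2: 2 bumps 4 from row 1; 4 bumps 5 from row 2; 5 starts row 3. P = [[1, 2, 6, 8], [3, 4], [5]].
Insert 7: 7 bumps 8 from row 1; 8 appends to row 2. P = [[1, 2, 6, 7], [3, 4, 8], [5]].

So P = [[1, 2, 6, 7], [3, 4, 8], [5]], Q = [[1, 3, 4, 6], [2, 5, 8], [7]].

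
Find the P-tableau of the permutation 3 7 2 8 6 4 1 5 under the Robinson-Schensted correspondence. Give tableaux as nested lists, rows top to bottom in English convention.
Insert 3: appended to row 1. P = [[3]].
Insert 7: appended to row 1. P = [[3, 7]].
Insert 2: 2 bumps 3 from row 1; 3 starts row 2. P = [[2, 7], [3]].
Insert 8: appended to row 1. P = [[2, 7, 8], [3]].
Insert 6: 6 bumps 7 from row 1; 7 appends to row 2. P = [[2, 6, 8], [3, 7]].
Insert 4: 4 bumps 6 from row 1; 6 bumps 7 from row 2; 7 starts row 3. P = [[2, 4, 8], [3, 6], [7]].
Insert 1: 1 bumps 2 from row 1; 2 bumps 3 from row 2; 3 bumps 7 from row 3; 7 starts row 4. P = [[1, 4, 8], [2, 6], [3], [7]].
Insert 5: 5 bumps 8 from row 1; 8 appends to row 2. P = [[1, 4, 5], [2, 6, 8], [3], [7]].

So P = [[1, 4, 5], [2, 6, 8], [3], [7]].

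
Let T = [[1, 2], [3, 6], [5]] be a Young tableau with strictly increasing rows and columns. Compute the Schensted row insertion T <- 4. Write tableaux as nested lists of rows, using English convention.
[[1, 2, 4], [3, 6], [5]]

4 is larger than every entry of row 1, so it is appended to row 1. The new tableau is [[1, 2, 4], [3, 6], [5]].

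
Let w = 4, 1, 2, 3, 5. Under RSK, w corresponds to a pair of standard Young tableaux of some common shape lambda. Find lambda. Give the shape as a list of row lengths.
[4, 1]

Row-insert each entry into an empty tableau.

After inserting 4: P = [[4]].
After inserting 1: P = [[1], [4]].
After inserting 2: P = [[1, 2], [4]].
After inserting 3: P = [[1, 2, 3], [4]].
After inserting 5: P = [[1, 2, 3, 5], [4]].

The final insertion tableau P = [[1, 2, 3, 5], [4]] has shape [4, 1].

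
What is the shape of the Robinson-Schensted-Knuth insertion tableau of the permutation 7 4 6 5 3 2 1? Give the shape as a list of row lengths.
Row-insert each entry into an empty tableau.

After inserting 7: P = [[7]].
After inserting 4: P = [[4], [7]].
After inserting 6: P = [[4, 6], [7]].
After inserting 5: P = [[4, 5], [6], [7]].
After inserting 3: P = [[3, 5], [4], [6], [7]].
After inserting 2: P = [[2, 5], [3], [4], [6], [7]].
After inserting 1: P = [[1, 5], [2], [3], [4], [6], [7]].

The final insertion tableau P = [[1, 5], [2], [3], [4], [6], [7]] has shape [2, 1, 1, 1, 1, 1].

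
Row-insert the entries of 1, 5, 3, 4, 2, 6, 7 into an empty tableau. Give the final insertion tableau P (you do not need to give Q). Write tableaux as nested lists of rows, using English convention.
Insert 1: appended to row 1. P = [[1]].
Insert 5: appended to row 1. P = [[1, 5]].
Insert 3: 3 bumps 5 from row 1; 5 starts row 2. P = [[1, 3], [5]].
Insert 4: appended to row 1. P = [[1, 3, 4], [5]].
Insert 2: 2 bumps 3 from row 1; 3 bumps 5 from row 2; 5 starts row 3. P = [[1, 2, 4], [3], [5]].
Insert 6: appended to row 1. P = [[1, 2, 4, 6], [3], [5]].
Insert 7: appended to row 1. P = [[1, 2, 4, 6, 7], [3], [5]].

So P = [[1, 2, 4, 6, 7], [3], [5]].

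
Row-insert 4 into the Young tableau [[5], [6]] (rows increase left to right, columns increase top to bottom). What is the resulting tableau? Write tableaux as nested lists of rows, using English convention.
In row 1, 4 replaces 5 (the leftmost entry greater than 4); 5 is bumped to row 2. In row 2, 5 replaces 6 (the leftmost entry greater than 5); 6 is bumped to row 3. 6 starts a new row 3. The new tableau is [[4], [5], [6]].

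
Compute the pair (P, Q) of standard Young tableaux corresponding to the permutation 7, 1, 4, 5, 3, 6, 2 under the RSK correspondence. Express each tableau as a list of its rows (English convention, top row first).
Insert each entry of the permutation into P by Schensted row insertion, recording in Q the position of each new cell.

After inserting 7: P = [[7]].
After inserting 1: P = [[1], [7]].
After inserting 4: P = [[1, 4], [7]].
After inserting 5: P = [[1, 4, 5], [7]].
After inserting 3: P = [[1, 3, 5], [4], [7]].
After inserting 6: P = [[1, 3, 5, 6], [4], [7]].
After inserting 2: P = [[1, 2, 5, 6], [3], [4], [7]].

So P = [[1, 2, 5, 6], [3], [4], [7]], Q = [[1, 3, 4, 6], [2], [5], [7]].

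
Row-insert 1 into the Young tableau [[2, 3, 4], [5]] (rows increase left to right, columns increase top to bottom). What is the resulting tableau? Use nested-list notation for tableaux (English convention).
In row 1, 1 replaces 2 (the leftmost entry greater than 1); 2 is bumped to row 2. In row 2, 2 replaces 5 (the leftmost entry greater than 2); 5 is bumped to row 3. 5 starts a new row 3. The new tableau is [[1, 3, 4], [2], [5]].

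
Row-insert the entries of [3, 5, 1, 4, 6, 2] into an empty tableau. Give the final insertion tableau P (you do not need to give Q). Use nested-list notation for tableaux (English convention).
Insert 3: appended to row 1. P = [[3]].
Insert 5: appended to row 1. P = [[3, 5]].
Insert 1: 1 bumps 3 from row 1; 3 starts row 2. P = [[1, 5], [3]].
Insert 4: 4 bumps 5 from row 1; 5 appends to row 2. P = [[1, 4], [3, 5]].
Insert 6: appended to row 1. P = [[1, 4, 6], [3, 5]].
Insert 2: 2 bumps 4 from row 1; 4 bumps 5 from row 2; 5 starts row 3. P = [[1, 2, 6], [3, 4], [5]].

So P = [[1, 2, 6], [3, 4], [5]].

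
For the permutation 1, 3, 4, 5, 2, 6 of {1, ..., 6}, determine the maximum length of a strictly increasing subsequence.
5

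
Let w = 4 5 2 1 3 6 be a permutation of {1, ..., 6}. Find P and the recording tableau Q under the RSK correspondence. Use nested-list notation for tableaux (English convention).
Insert each entry of the permutation into P by Schensted row insertion, recording in Q the position of each new cell.

After inserting 4: P = [[4]].
After inserting 5: P = [[4, 5]].
After inserting 2: P = [[2, 5], [4]].
After inserting 1: P = [[1, 5], [2], [4]].
After inserting 3: P = [[1, 3], [2, 5], [4]].
After inserting 6: P = [[1, 3, 6], [2, 5], [4]].

So P = [[1, 3, 6], [2, 5], [4]], Q = [[1, 2, 6], [3, 5], [4]].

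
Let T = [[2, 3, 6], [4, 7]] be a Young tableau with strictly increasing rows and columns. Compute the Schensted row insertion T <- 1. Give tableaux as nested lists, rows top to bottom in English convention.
In row 1, 1 replaces 2 (the leftmost entry greater than 1); 2 is bumped to row 2. In row 2, 2 replaces 4 (the leftmost entry greater than 2); 4 is bumped to row 3. 4 starts a new row 3. The new tableau is [[1, 3, 6], [2, 7], [4]].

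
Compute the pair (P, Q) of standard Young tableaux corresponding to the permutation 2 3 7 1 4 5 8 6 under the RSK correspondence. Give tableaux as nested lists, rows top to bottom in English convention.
P = [[1, 3, 4, 5, 6], [2, 7, 8]], Q = [[1, 2, 3, 6, 7], [4, 5, 8]]

Insert each entry of the permutation into P by Schensted row insertion, recording in Q the position of each new cell.

Insert 2: appended to row 1. P = [[2]].
Insert 3: appended to row 1. P = [[2, 3]].
Insert 7: appended to row 1. P = [[2, 3, 7]].
Insert 1: 1 bumps 2 from row 1; 2 starts row 2. P = [[1, 3, 7], [2]].
Insert 4: 4 bumps 7 from row 1; 7 appends to row 2. P = [[1, 3, 4], [2, 7]].
Insert 5: appended to row 1. P = [[1, 3, 4, 5], [2, 7]].
Insert 8: appended to row 1. P = [[1, 3, 4, 5, 8], [2, 7]].
Insert 6: 6 bumps 8 from row 1; 8 appends to row 2. P = [[1, 3, 4, 5, 6], [2, 7, 8]].

So P = [[1, 3, 4, 5, 6], [2, 7, 8]], Q = [[1, 2, 3, 6, 7], [4, 5, 8]].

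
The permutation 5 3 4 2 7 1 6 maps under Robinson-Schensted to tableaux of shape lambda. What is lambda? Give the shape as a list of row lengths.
Row-insert each entry into an empty tableau.

After inserting 5: P = [[5]].
After inserting 3: P = [[3], [5]].
After inserting 4: P = [[3, 4], [5]].
After inserting 2: P = [[2, 4], [3], [5]].
After inserting 7: P = [[2, 4, 7], [3], [5]].
After inserting 1: P = [[1, 4, 7], [2], [3], [5]].
After inserting 6: P = [[1, 4, 6], [2, 7], [3], [5]].

The final insertion tableau P = [[1, 4, 6], [2, 7], [3], [5]] has shape [3, 2, 1, 1].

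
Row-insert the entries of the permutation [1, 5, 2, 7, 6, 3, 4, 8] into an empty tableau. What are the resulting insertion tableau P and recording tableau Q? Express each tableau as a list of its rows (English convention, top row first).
Insert each entry of the permutation into P by Schensted row insertion, recording in Q the position of each new cell.

After inserting 1: P = [[1]].
After inserting 5: P = [[1, 5]].
After inserting 2: P = [[1, 2], [5]].
After inserting 7: P = [[1, 2, 7], [5]].
After inserting 6: P = [[1, 2, 6], [5, 7]].
After inserting 3: P = [[1, 2, 3], [5, 6], [7]].
After inserting 4: P = [[1, 2, 3, 4], [5, 6], [7]].
After inserting 8: P = [[1, 2, 3, 4, 8], [5, 6], [7]].

So P = [[1, 2, 3, 4, 8], [5, 6], [7]], Q = [[1, 2, 4, 7, 8], [3, 5], [6]].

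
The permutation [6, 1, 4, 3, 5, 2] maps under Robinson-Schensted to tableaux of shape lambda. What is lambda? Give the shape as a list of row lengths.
[3, 1, 1, 1]

RSK row insertion gives P = [[1, 2, 5], [3], [4], [6]], which has shape [3, 1, 1, 1].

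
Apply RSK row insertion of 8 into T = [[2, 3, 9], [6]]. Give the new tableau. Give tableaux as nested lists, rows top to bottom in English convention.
In row 1, 8 replaces 9 (the leftmost entry greater than 8); 9 is bumped to row 2. 9 is appended to row 2. The new tableau is [[2, 3, 8], [6, 9]].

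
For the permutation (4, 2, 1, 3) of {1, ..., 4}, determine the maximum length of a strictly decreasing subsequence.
3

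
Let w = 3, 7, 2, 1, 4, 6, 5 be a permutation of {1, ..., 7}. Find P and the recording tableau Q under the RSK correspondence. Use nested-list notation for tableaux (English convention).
P = [[1, 4, 5], [2, 6], [3, 7]], Q = [[1, 2, 6], [3, 5], [4, 7]]

Insert each entry of the permutation into P by Schensted row insertion, recording in Q the position of each new cell.

After inserting 3: P = [[3]].
After inserting 7: P = [[3, 7]].
After inserting 2: P = [[2, 7], [3]].
After inserting 1: P = [[1, 7], [2], [3]].
After inserting 4: P = [[1, 4], [2, 7], [3]].
After inserting 6: P = [[1, 4, 6], [2, 7], [3]].
After inserting 5: P = [[1, 4, 5], [2, 6], [3, 7]].

So P = [[1, 4, 5], [2, 6], [3, 7]], Q = [[1, 2, 6], [3, 5], [4, 7]].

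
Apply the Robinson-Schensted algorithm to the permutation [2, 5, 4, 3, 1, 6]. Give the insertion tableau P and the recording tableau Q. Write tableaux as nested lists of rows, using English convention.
P = [[1, 3, 6], [2], [4], [5]], Q = [[1, 2, 6], [3], [4], [5]]

Insert each entry of the permutation into P by Schensted row insertion, recording in Q the position of each new cell.

Insert 2: appended to row 1. P = [[2]].
Insert 5: appended to row 1. P = [[2, 5]].
Insert 4: 4 bumps 5 from row 1; 5 starts row 2. P = [[2, 4], [5]].
Insert 3: 3 bumps 4 from row 1; 4 bumps 5 from row 2; 5 starts row 3. P = [[2, 3], [4], [5]].
Insert 1: 1 bumps 2 from row 1; 2 bumps 4 from row 2; 4 bumps 5 from row 3; 5 starts row 4. P = [[1, 3], [2], [4], [5]].
Insert 6: appended to row 1. P = [[1, 3, 6], [2], [4], [5]].

So P = [[1, 3, 6], [2], [4], [5]], Q = [[1, 2, 6], [3], [4], [5]].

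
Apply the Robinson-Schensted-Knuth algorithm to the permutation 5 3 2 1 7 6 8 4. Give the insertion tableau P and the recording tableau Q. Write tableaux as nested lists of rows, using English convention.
Insert each entry of the permutation into P by Schensted row insertion, recording in Q the position of each new cell.

Insert 5: appended to row 1. P = [[5]], Q = [[1]].
Insert 3: 3 bumps 5 from row 1; 5 starts row 2. P = [[3], [5]], Q = [[1], [2]].
Insert 2: 2 bumps 3 from row 1; 3 bumps 5 from row 2; 5 starts row 3. P = [[2], [3], [5]], Q = [[1], [2], [3]].
Insert 1: 1 bumps 2 from row 1; 2 bumps 3 from row 2; 3 bumps 5 from row 3; 5 starts row 4. P = [[1], [2], [3], [5]], Q = [[1], [2], [3], [4]].
Insert 7: appended to row 1. P = [[1, 7], [2], [3], [5]], Q = [[1, 5], [2], [3], [4]].
Insert 6: 6 bumps 7 from row 1; 7 appends to row 2. P = [[1, 6], [2, 7], [3], [5]], Q = [[1, 5], [2, 6], [3], [4]].
Insert 8: appended to row 1. P = [[1, 6, 8], [2, 7], [3], [5]], Q = [[1, 5, 7], [2, 6], [3], [4]].
Insert 4: 4 bumps 6 from row 1; 6 bumps 7 from row 2; 7 appends to row 3. P = [[1, 4, 8], [2, 6], [3, 7], [5]], Q = [[1, 5, 7], [2, 6], [3, 8], [4]].

So P = [[1, 4, 8], [2, 6], [3, 7], [5]], Q = [[1, 5, 7], [2, 6], [3, 8], [4]].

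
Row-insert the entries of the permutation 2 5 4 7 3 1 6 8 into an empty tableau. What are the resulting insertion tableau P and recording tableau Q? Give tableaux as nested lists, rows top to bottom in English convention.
Insert each entry of the permutation into P by Schensted row insertion, recording in Q the position of each new cell.

Insert 2: appended to row 1. P = [[2]].
Insert 5: appended to row 1. P = [[2, 5]].
Insert 4: 4 bumps 5 from row 1; 5 starts row 2. P = [[2, 4], [5]].
Insert 7: appended to row 1. P = [[2, 4, 7], [5]].
Insert 3: 3 bumps 4 from row 1; 4 bumps 5 from row 2; 5 starts row 3. P = [[2, 3, 7], [4], [5]].
Insert 1: 1 bumps 2 from row 1; 2 bumps 4 from row 2; 4 bumps 5 from row 3; 5 starts row 4. P = [[1, 3, 7], [2], [4], [5]].
Insert 6: 6 bumps 7 from row 1; 7 appends to row 2. P = [[1, 3, 6], [2, 7], [4], [5]].
Insert 8: appended to row 1. P = [[1, 3, 6, 8], [2, 7], [4], [5]].

So P = [[1, 3, 6, 8], [2, 7], [4], [5]], Q = [[1, 2, 4, 8], [3, 7], [5], [6]].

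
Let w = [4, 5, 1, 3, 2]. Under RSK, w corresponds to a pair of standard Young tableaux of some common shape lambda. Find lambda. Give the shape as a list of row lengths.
Row-insert each entry into an empty tableau.

After inserting 4: P = [[4]].
After inserting 5: P = [[4, 5]].
After inserting 1: P = [[1, 5], [4]].
After inserting 3: P = [[1, 3], [4, 5]].
After inserting 2: P = [[1, 2], [3, 5], [4]].

The final insertion tableau P = [[1, 2], [3, 5], [4]] has shape [2, 2, 1].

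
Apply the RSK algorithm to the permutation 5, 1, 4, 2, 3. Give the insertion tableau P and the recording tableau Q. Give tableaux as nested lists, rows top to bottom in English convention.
Insert each entry of the permutation into P by Schensted row insertion, recording in Q the position of each new cell.

After inserting 5: P = [[5]].
After inserting 1: P = [[1], [5]].
After inserting 4: P = [[1, 4], [5]].
After inserting 2: P = [[1, 2], [4], [5]].
After inserting 3: P = [[1, 2, 3], [4], [5]].

So P = [[1, 2, 3], [4], [5]], Q = [[1, 3, 5], [2], [4]].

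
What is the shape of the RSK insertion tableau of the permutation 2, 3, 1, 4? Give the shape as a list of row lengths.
Row-insert each entry into an empty tableau.

After inserting 2: P = [[2]].
After inserting 3: P = [[2, 3]].
After inserting 1: P = [[1, 3], [2]].
After inserting 4: P = [[1, 3, 4], [2]].

The final insertion tableau P = [[1, 3, 4], [2]] has shape [3, 1].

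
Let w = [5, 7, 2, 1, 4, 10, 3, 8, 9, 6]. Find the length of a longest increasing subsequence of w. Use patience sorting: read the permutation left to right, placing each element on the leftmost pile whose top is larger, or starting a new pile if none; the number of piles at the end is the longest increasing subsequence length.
5: new pile. tops = [5]
7: new pile. tops = [5, 7]
2: onto pile 1 (replacing 5). tops = [2, 7]
1: onto pile 1 (replacing 2). tops = [1, 7]
4: onto pile 2 (replacing 7). tops = [1, 4]
10: new pile. tops = [1, 4, 10]
3: onto pile 2 (replacing 4). tops = [1, 3, 10]
8: onto pile 3 (replacing 10). tops = [1, 3, 8]
9: new pile. tops = [1, 3, 8, 9]
6: onto pile 3 (replacing 8). tops = [1, 3, 6, 9]

4 piles, so the longest increasing subsequence has length 4.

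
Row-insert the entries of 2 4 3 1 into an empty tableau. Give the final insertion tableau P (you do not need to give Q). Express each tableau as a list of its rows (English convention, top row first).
Insert 2: appended to row 1. P = [[2]].
Insert 4: appended to row 1. P = [[2, 4]].
Insert 3: 3 bumps 4 from row 1; 4 starts row 2. P = [[2, 3], [4]].
Insert 1: 1 bumps 2 from row 1; 2 bumps 4 from row 2; 4 starts row 3. P = [[1, 3], [2], [4]].

So P = [[1, 3], [2], [4]].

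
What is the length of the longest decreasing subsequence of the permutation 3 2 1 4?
3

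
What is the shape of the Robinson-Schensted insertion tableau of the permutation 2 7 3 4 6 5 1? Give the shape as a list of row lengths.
[4, 1, 1, 1]

Row-insert each entry into an empty tableau.

After inserting 2: P = [[2]].
After inserting 7: P = [[2, 7]].
After inserting 3: P = [[2, 3], [7]].
After inserting 4: P = [[2, 3, 4], [7]].
After inserting 6: P = [[2, 3, 4, 6], [7]].
After inserting 5: P = [[2, 3, 4, 5], [6], [7]].
After inserting 1: P = [[1, 3, 4, 5], [2], [6], [7]].

The final insertion tableau P = [[1, 3, 4, 5], [2], [6], [7]] has shape [4, 1, 1, 1].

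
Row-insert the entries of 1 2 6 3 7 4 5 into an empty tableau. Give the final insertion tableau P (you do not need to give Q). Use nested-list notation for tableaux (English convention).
P = [[1, 2, 3, 4, 5], [6, 7]]

After inserting 1: P = [[1]].
After inserting 2: P = [[1, 2]].
After inserting 6: P = [[1, 2, 6]].
After inserting 3: P = [[1, 2, 3], [6]].
After inserting 7: P = [[1, 2, 3, 7], [6]].
After inserting 4: P = [[1, 2, 3, 4], [6, 7]].
After inserting 5: P = [[1, 2, 3, 4, 5], [6, 7]].

So P = [[1, 2, 3, 4, 5], [6, 7]].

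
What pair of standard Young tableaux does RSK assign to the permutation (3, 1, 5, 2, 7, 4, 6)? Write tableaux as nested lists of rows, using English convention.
P = [[1, 2, 4, 6], [3, 5, 7]], Q = [[1, 3, 5, 7], [2, 4, 6]]

Insert each entry of the permutation into P by Schensted row insertion, recording in Q the position of each new cell.

After inserting 3: P = [[3]].
After inserting 1: P = [[1], [3]].
After inserting 5: P = [[1, 5], [3]].
After inserting 2: P = [[1, 2], [3, 5]].
After inserting 7: P = [[1, 2, 7], [3, 5]].
After inserting 4: P = [[1, 2, 4], [3, 5, 7]].
After inserting 6: P = [[1, 2, 4, 6], [3, 5, 7]].

So P = [[1, 2, 4, 6], [3, 5, 7]], Q = [[1, 3, 5, 7], [2, 4, 6]].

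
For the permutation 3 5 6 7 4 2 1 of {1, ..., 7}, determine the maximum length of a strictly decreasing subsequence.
4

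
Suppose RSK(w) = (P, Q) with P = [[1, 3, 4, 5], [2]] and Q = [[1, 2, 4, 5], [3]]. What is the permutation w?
Reverse the RSK construction: for i from n down to 1, find the cell of Q containing i, remove the entry at that cell from P, and reverse-bump it up through P; the value ejected from row 1 is w(i).

Step i=5: Q has 5 at row 1, column 4; remove that cell from P, ejecting 5. So w(5) = 5. P is now [[1, 3, 4], [2]].
Step i=4: Q has 4 at row 1, column 3; remove that cell from P, ejecting 4. So w(4) = 4. P is now [[1, 3], [2]].
Step i=3: Q has 3 at row 2, column 1; remove 2 from row 2 of P and reverse-bump: 2 enters row 1 and ejects 1. So w(3) = 1. P is now [[2, 3]].
Step i=2: Q has 2 at row 1, column 2; remove that cell from P, ejecting 3. So w(2) = 3. P is now [[2]].
Step i=1: Q has 1 at row 1, column 1; remove that cell from P, ejecting 2. So w(1) = 2. P is now [].

So w = 2 3 1 4 5.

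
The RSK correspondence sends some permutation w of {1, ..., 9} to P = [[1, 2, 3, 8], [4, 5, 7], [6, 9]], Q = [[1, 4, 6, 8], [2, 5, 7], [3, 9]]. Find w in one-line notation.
Reverse the RSK construction: for i from n down to 1, find the cell of Q containing i, remove the entry at that cell from P, and reverse-bump it up through P; the value ejected from row 1 is w(i).

Step i=9: Q has 9 at row 3, column 2; remove 9 from row 3 of P and reverse-bump: 9 enters row 2 and ejects 7; 7 enters row 1 and ejects 3. So w(9) = 3. P is now [[1, 2, 7, 8], [4, 5, 9], [6]].
Step i=8: Q has 8 at row 1, column 4; remove that cell from P, ejecting 8. So w(8) = 8. P is now [[1, 2, 7], [4, 5, 9], [6]].
Step i=7: Q has 7 at row 2, column 3; remove 9 from row 2 of P and reverse-bump: 9 enters row 1 and ejects 7. So w(7) = 7. P is now [[1, 2, 9], [4, 5], [6]].
Step i=6: Q has 6 at row 1, column 3; remove that cell from P, ejecting 9. So w(6) = 9. P is now [[1, 2], [4, 5], [6]].
Step i=5: Q has 5 at row 2, column 2; remove 5 from row 2 of P and reverse-bump: 5 enters row 1 and ejects 2. So w(5) = 2. P is now [[1, 5], [4], [6]].
Step i=4: Q has 4 at row 1, column 2; remove that cell from P, ejecting 5. So w(4) = 5. P is now [[1], [4], [6]].
Step i=3: Q has 3 at row 3, column 1; remove 6 from row 3 of P and reverse-bump: 6 enters row 2 and ejects 4; 4 enters row 1 and ejects 1. So w(3) = 1. P is now [[4], [6]].
Step i=2: Q has 2 at row 2, column 1; remove 6 from row 2 of P and reverse-bump: 6 enters row 1 and ejects 4. So w(2) = 4. P is now [[6]].
Step i=1: Q has 1 at row 1, column 1; remove that cell from P, ejecting 6. So w(1) = 6. P is now [].

So w = 6 4 1 5 2 9 7 8 3.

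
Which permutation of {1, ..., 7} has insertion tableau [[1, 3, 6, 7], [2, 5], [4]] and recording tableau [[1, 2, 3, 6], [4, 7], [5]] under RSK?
Reverse the RSK construction: for i from n down to 1, find the cell of Q containing i, remove the entry at that cell from P, and reverse-bump it up through P; the value ejected from row 1 is w(i).

Step i=7: Q has 7 at row 2, column 2; remove 5 from row 2 of P and reverse-bump: 5 enters row 1 and ejects 3. So w(7) = 3. P is now [[1, 5, 6, 7], [2], [4]].
Step i=6: Q has 6 at row 1, column 4; remove that cell from P, ejecting 7. So w(6) = 7. P is now [[1, 5, 6], [2], [4]].
Step i=5: Q has 5 at row 3, column 1; remove 4 from row 3 of P and reverse-bump: 4 enters row 2 and ejects 2; 2 enters row 1 and ejects 1. So w(5) = 1. P is now [[2, 5, 6], [4]].
Step i=4: Q has 4 at row 2, column 1; remove 4 from row 2 of P and reverse-bump: 4 enters row 1 and ejects 2. So w(4) = 2. P is now [[4, 5, 6]].
Step i=3: Q has 3 at row 1, column 3; remove that cell from P, ejecting 6. So w(3) = 6. P is now [[4, 5]].
Step i=2: Q has 2 at row 1, column 2; remove that cell from P, ejecting 5. So w(2) = 5. P is now [[4]].
Step i=1: Q has 1 at row 1, column 1; remove that cell from P, ejecting 4. So w(1) = 4. P is now [].

So w = 4 5 6 2 1 7 3.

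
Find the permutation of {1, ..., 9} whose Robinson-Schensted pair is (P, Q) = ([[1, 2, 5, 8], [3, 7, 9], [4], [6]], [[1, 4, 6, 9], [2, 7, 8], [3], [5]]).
6 4 3 7 1 9 2 5 8

Reverse the RSK construction: for i from n down to 1, find the cell of Q containing i, remove the entry at that cell from P, and reverse-bump it up through P; the value ejected from row 1 is w(i).

Step i=9: Q has 9 at row 1, column 4; remove that cell from P, ejecting 8. So w(9) = 8. P is now [[1, 2, 5], [3, 7, 9], [4], [6]].
Step i=8: Q has 8 at row 2, column 3; remove 9 from row 2 of P and reverse-bump: 9 enters row 1 and ejects 5. So w(8) = 5. P is now [[1, 2, 9], [3, 7], [4], [6]].
Step i=7: Q has 7 at row 2, column 2; remove 7 from row 2 of P and reverse-bump: 7 enters row 1 and ejects 2. So w(7) = 2. P is now [[1, 7, 9], [3], [4], [6]].
Step i=6: Q has 6 at row 1, column 3; remove that cell from P, ejecting 9. So w(6) = 9. P is now [[1, 7], [3], [4], [6]].
Step i=5: Q has 5 at row 4, column 1; remove 6 from row 4 of P and reverse-bump: 6 enters row 3 and ejects 4; 4 enters row 2 and ejects 3; 3 enters row 1 and ejects 1. So w(5) = 1. P is now [[3, 7], [4], [6]].
Step i=4: Q has 4 at row 1, column 2; remove that cell from P, ejecting 7. So w(4) = 7. P is now [[3], [4], [6]].
Step i=3: Q has 3 at row 3, column 1; remove 6 from row 3 of P and reverse-bump: 6 enters row 2 and ejects 4; 4 enters row 1 and ejects 3. So w(3) = 3. P is now [[4], [6]].
Step i=2: Q has 2 at row 2, column 1; remove 6 from row 2 of P and reverse-bump: 6 enters row 1 and ejects 4. So w(2) = 4. P is now [[6]].
Step i=1: Q has 1 at row 1, column 1; remove that cell from P, ejecting 6. So w(1) = 6. P is now [].

So w = 6 4 3 7 1 9 2 5 8.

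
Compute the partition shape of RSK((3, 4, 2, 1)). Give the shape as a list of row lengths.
Row-insert each entry into an empty tableau.

After inserting 3: P = [[3]].
After inserting 4: P = [[3, 4]].
After inserting 2: P = [[2, 4], [3]].
After inserting 1: P = [[1, 4], [2], [3]].

The final insertion tableau P = [[1, 4], [2], [3]] has shape [2, 1, 1].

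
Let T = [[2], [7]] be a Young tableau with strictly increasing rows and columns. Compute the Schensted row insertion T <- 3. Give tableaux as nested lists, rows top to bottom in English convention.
[[2, 3], [7]]

3 is larger than every entry of row 1, so it is appended to row 1. The new tableau is [[2, 3], [7]].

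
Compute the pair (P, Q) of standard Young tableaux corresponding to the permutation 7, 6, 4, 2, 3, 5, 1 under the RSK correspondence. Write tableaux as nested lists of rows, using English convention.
P = [[1, 3, 5], [2], [4], [6], [7]], Q = [[1, 5, 6], [2], [3], [4], [7]]

Insert each entry of the permutation into P by Schensted row insertion, recording in Q the position of each new cell.

Insert 7: appended to row 1. P = [[7]], Q = [[1]].
Insert 6: 6 bumps 7 from row 1; 7 starts row 2. P = [[6], [7]], Q = [[1], [2]].
Insert 4: 4 bumps 6 from row 1; 6 bumps 7 from row 2; 7 starts row 3. P = [[4], [6], [7]], Q = [[1], [2], [3]].
Insert 2: 2 bumps 4 from row 1; 4 bumps 6 from row 2; 6 bumps 7 from row 3; 7 starts row 4. P = [[2], [4], [6], [7]], Q = [[1], [2], [3], [4]].
Insert 3: appended to row 1. P = [[2, 3], [4], [6], [7]], Q = [[1, 5], [2], [3], [4]].
Insert 5: appended to row 1. P = [[2, 3, 5], [4], [6], [7]], Q = [[1, 5, 6], [2], [3], [4]].
Insert 1: 1 bumps 2 from row 1; 2 bumps 4 from row 2; 4 bumps 6 from row 3; 6 bumps 7 from row 4; 7 starts row 5. P = [[1, 3, 5], [2], [4], [6], [7]], Q = [[1, 5, 6], [2], [3], [4], [7]].

So P = [[1, 3, 5], [2], [4], [6], [7]], Q = [[1, 5, 6], [2], [3], [4], [7]].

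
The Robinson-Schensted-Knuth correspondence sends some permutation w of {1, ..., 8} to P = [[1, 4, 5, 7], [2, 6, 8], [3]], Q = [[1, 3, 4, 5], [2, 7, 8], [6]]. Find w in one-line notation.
Reverse the RSK construction: for i from n down to 1, find the cell of Q containing i, remove the entry at that cell from P, and reverse-bump it up through P; the value ejected from row 1 is w(i).

Step i=8: Q has 8 at row 2, column 3; remove 8 from row 2 of P and reverse-bump: 8 enters row 1 and ejects 7. So w(8) = 7. P is now [[1, 4, 5, 8], [2, 6], [3]].
Step i=7: Q has 7 at row 2, column 2; remove 6 from row 2 of P and reverse-bump: 6 enters row 1 and ejects 5. So w(7) = 5. P is now [[1, 4, 6, 8], [2], [3]].
Step i=6: Q has 6 at row 3, column 1; remove 3 from row 3 of P and reverse-bump: 3 enters row 2 and ejects 2; 2 enters row 1 and ejects 1. So w(6) = 1. P is now [[2, 4, 6, 8], [3]].
Step i=5: Q has 5 at row 1, column 4; remove that cell from P, ejecting 8. So w(5) = 8. P is now [[2, 4, 6], [3]].
Step i=4: Q has 4 at row 1, column 3; remove that cell from P, ejecting 6. So w(4) = 6. P is now [[2, 4], [3]].
Step i=3: Q has 3 at row 1, column 2; remove that cell from P, ejecting 4. So w(3) = 4. P is now [[2], [3]].
Step i=2: Q has 2 at row 2, column 1; remove 3 from row 2 of P and reverse-bump: 3 enters row 1 and ejects 2. So w(2) = 2. P is now [[3]].
Step i=1: Q has 1 at row 1, column 1; remove that cell from P, ejecting 3. So w(1) = 3. P is now [].

So w = 3 2 4 6 8 1 5 7.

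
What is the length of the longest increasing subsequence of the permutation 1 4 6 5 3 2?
3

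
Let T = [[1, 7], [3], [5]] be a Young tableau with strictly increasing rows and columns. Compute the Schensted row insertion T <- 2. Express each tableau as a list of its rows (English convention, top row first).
In row 1, 2 replaces 7 (the leftmost entry greater than 2); 7 is bumped to row 2. 7 is appended to row 2. The new tableau is [[1, 2], [3, 7], [5]].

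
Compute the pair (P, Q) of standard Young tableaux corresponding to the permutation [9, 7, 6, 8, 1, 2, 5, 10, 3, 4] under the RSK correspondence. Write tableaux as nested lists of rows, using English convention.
Insert each entry of the permutation into P by Schensted row insertion, recording in Q the position of each new cell.

Insert 9: appended to row 1. P = [[9]].
Insert 7: 7 bumps 9 from row 1; 9 starts row 2. P = [[7], [9]].
Insert 6: 6 bumps 7 from row 1; 7 bumps 9 from row 2; 9 starts row 3. P = [[6], [7], [9]].
Insert 8: appended to row 1. P = [[6, 8], [7], [9]].
Insert 1: 1 bumps 6 from row 1; 6 bumps 7 from row 2; 7 bumps 9 from row 3; 9 starts row 4. P = [[1, 8], [6], [7], [9]].
Insert 2: 2 bumps 8 from row 1; 8 appends to row 2. P = [[1, 2], [6, 8], [7], [9]].
Insert 5: appended to row 1. P = [[1, 2, 5], [6, 8], [7], [9]].
Insert 10: appended to row 1. P = [[1, 2, 5, 10], [6, 8], [7], [9]].
Insert 3: 3 bumps 5 from row 1; 5 bumps 6 from row 2; 6 bumps 7 from row 3; 7 bumps 9 from row 4; 9 starts row 5. P = [[1, 2, 3, 10], [5, 8], [6], [7], [9]].
Insert 4: 4 bumps 10 from row 1; 10 appends to row 2. P = [[1, 2, 3, 4], [5, 8, 10], [6], [7], [9]].

So P = [[1, 2, 3, 4], [5, 8, 10], [6], [7], [9]], Q = [[1, 4, 7, 8], [2, 6, 10], [3], [5], [9]].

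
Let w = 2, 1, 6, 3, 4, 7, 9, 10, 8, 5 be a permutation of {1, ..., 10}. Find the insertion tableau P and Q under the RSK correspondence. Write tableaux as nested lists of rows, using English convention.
P = [[1, 3, 4, 5, 8, 10], [2, 6, 7], [9]], Q = [[1, 3, 5, 6, 7, 8], [2, 4, 9], [10]]

Insert each entry of the permutation into P by Schensted row insertion, recording in Q the position of each new cell.

After inserting 2: P = [[2]].
After inserting 1: P = [[1], [2]].
After inserting 6: P = [[1, 6], [2]].
After inserting 3: P = [[1, 3], [2, 6]].
After inserting 4: P = [[1, 3, 4], [2, 6]].
After inserting 7: P = [[1, 3, 4, 7], [2, 6]].
After inserting 9: P = [[1, 3, 4, 7, 9], [2, 6]].
After inserting 10: P = [[1, 3, 4, 7, 9, 10], [2, 6]].
After inserting 8: P = [[1, 3, 4, 7, 8, 10], [2, 6, 9]].
After inserting 5: P = [[1, 3, 4, 5, 8, 10], [2, 6, 7], [9]].

So P = [[1, 3, 4, 5, 8, 10], [2, 6, 7], [9]], Q = [[1, 3, 5, 6, 7, 8], [2, 4, 9], [10]].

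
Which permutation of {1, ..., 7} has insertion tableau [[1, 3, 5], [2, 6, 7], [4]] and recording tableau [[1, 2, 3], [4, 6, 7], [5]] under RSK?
4 6 7 2 1 3 5

Reverse the RSK construction: for i from n down to 1, find the cell of Q containing i, remove the entry at that cell from P, and reverse-bump it up through P; the value ejected from row 1 is w(i).

Step i=7: Q has 7 at row 2, column 3; remove 7 from row 2 of P and reverse-bump: 7 enters row 1 and ejects 5. So w(7) = 5. P is now [[1, 3, 7], [2, 6], [4]].
Step i=6: Q has 6 at row 2, column 2; remove 6 from row 2 of P and reverse-bump: 6 enters row 1 and ejects 3. So w(6) = 3. P is now [[1, 6, 7], [2], [4]].
Step i=5: Q has 5 at row 3, column 1; remove 4 from row 3 of P and reverse-bump: 4 enters row 2 and ejects 2; 2 enters row 1 and ejects 1. So w(5) = 1. P is now [[2, 6, 7], [4]].
Step i=4: Q has 4 at row 2, column 1; remove 4 from row 2 of P and reverse-bump: 4 enters row 1 and ejects 2. So w(4) = 2. P is now [[4, 6, 7]].
Step i=3: Q has 3 at row 1, column 3; remove that cell from P, ejecting 7. So w(3) = 7. P is now [[4, 6]].
Step i=2: Q has 2 at row 1, column 2; remove that cell from P, ejecting 6. So w(2) = 6. P is now [[4]].
Step i=1: Q has 1 at row 1, column 1; remove that cell from P, ejecting 4. So w(1) = 4. P is now [].

So w = 4 6 7 2 1 3 5.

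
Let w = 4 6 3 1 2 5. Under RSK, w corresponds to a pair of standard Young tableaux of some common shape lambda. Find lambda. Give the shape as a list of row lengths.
Row-insert each entry into an empty tableau.

After inserting 4: P = [[4]].
After inserting 6: P = [[4, 6]].
After inserting 3: P = [[3, 6], [4]].
After inserting 1: P = [[1, 6], [3], [4]].
After inserting 2: P = [[1, 2], [3, 6], [4]].
After inserting 5: P = [[1, 2, 5], [3, 6], [4]].

The final insertion tableau P = [[1, 2, 5], [3, 6], [4]] has shape [3, 2, 1].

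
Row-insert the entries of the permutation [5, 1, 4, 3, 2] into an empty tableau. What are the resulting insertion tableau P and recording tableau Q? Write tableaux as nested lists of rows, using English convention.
P = [[1, 2], [3], [4], [5]], Q = [[1, 3], [2], [4], [5]]

Insert each entry of the permutation into P by Schensted row insertion, recording in Q the position of each new cell.

Insert 5: appended to row 1. P = [[5]].
Insert 1: 1 bumps 5 from row 1; 5 starts row 2. P = [[1], [5]].
Insert 4: appended to row 1. P = [[1, 4], [5]].
Insert 3: 3 bumps 4 from row 1; 4 bumps 5 from row 2; 5 starts row 3. P = [[1, 3], [4], [5]].
Insert 2: 2 bumps 3 from row 1; 3 bumps 4 from row 2; 4 bumps 5 from row 3; 5 starts row 4. P = [[1, 2], [3], [4], [5]].

So P = [[1, 2], [3], [4], [5]], Q = [[1, 3], [2], [4], [5]].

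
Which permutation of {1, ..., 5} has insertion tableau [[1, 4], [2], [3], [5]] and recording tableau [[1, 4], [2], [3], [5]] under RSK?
Reverse the RSK construction: for i from n down to 1, find the cell of Q containing i, remove the entry at that cell from P, and reverse-bump it up through P; the value ejected from row 1 is w(i).

Step i=5: Q has 5 at row 4, column 1; remove 5 from row 4 of P and reverse-bump: 5 enters row 3 and ejects 3; 3 enters row 2 and ejects 2; 2 enters row 1 and ejects 1. So w(5) = 1. P is now [[2, 4], [3], [5]].
Step i=4: Q has 4 at row 1, column 2; remove that cell from P, ejecting 4. So w(4) = 4. P is now [[2], [3], [5]].
Step i=3: Q has 3 at row 3, column 1; remove 5 from row 3 of P and reverse-bump: 5 enters row 2 and ejects 3; 3 enters row 1 and ejects 2. So w(3) = 2. P is now [[3], [5]].
Step i=2: Q has 2 at row 2, column 1; remove 5 from row 2 of P and reverse-bump: 5 enters row 1 and ejects 3. So w(2) = 3. P is now [[5]].
Step i=1: Q has 1 at row 1, column 1; remove that cell from P, ejecting 5. So w(1) = 5. P is now [].

So w = 5 3 2 4 1.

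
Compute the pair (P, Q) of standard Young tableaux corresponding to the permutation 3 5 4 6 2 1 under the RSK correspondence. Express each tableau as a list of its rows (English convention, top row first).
P = [[1, 4, 6], [2], [3], [5]], Q = [[1, 2, 4], [3], [5], [6]]

Insert each entry of the permutation into P by Schensted row insertion, recording in Q the position of each new cell.

Insert 3: appended to row 1. P = [[3]], Q = [[1]].
Insert 5: appended to row 1. P = [[3, 5]], Q = [[1, 2]].
Insert 4: 4 bumps 5 from row 1; 5 starts row 2. P = [[3, 4], [5]], Q = [[1, 2], [3]].
Insert 6: appended to row 1. P = [[3, 4, 6], [5]], Q = [[1, 2, 4], [3]].
Insert 2: 2 bumps 3 from row 1; 3 bumps 5 from row 2; 5 starts row 3. P = [[2, 4, 6], [3], [5]], Q = [[1, 2, 4], [3], [5]].
Insert 1: 1 bumps 2 from row 1; 2 bumps 3 from row 2; 3 bumps 5 from row 3; 5 starts row 4. P = [[1, 4, 6], [2], [3], [5]], Q = [[1, 2, 4], [3], [5], [6]].

So P = [[1, 4, 6], [2], [3], [5]], Q = [[1, 2, 4], [3], [5], [6]].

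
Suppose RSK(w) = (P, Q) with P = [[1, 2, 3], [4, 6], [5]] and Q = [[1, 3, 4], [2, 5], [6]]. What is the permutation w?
5 1 2 6 4 3

Reverse the RSK construction: for i from n down to 1, find the cell of Q containing i, remove the entry at that cell from P, and reverse-bump it up through P; the value ejected from row 1 is w(i).

Step i=6: Q has 6 at row 3, column 1; remove 5 from row 3 of P and reverse-bump: 5 enters row 2 and ejects 4; 4 enters row 1 and ejects 3. So w(6) = 3. P is now [[1, 2, 4], [5, 6]].
Step i=5: Q has 5 at row 2, column 2; remove 6 from row 2 of P and reverse-bump: 6 enters row 1 and ejects 4. So w(5) = 4. P is now [[1, 2, 6], [5]].
Step i=4: Q has 4 at row 1, column 3; remove that cell from P, ejecting 6. So w(4) = 6. P is now [[1, 2], [5]].
Step i=3: Q has 3 at row 1, column 2; remove that cell from P, ejecting 2. So w(3) = 2. P is now [[1], [5]].
Step i=2: Q has 2 at row 2, column 1; remove 5 from row 2 of P and reverse-bump: 5 enters row 1 and ejects 1. So w(2) = 1. P is now [[5]].
Step i=1: Q has 1 at row 1, column 1; remove that cell from P, ejecting 5. So w(1) = 5. P is now [].

So w = 5 1 2 6 4 3.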